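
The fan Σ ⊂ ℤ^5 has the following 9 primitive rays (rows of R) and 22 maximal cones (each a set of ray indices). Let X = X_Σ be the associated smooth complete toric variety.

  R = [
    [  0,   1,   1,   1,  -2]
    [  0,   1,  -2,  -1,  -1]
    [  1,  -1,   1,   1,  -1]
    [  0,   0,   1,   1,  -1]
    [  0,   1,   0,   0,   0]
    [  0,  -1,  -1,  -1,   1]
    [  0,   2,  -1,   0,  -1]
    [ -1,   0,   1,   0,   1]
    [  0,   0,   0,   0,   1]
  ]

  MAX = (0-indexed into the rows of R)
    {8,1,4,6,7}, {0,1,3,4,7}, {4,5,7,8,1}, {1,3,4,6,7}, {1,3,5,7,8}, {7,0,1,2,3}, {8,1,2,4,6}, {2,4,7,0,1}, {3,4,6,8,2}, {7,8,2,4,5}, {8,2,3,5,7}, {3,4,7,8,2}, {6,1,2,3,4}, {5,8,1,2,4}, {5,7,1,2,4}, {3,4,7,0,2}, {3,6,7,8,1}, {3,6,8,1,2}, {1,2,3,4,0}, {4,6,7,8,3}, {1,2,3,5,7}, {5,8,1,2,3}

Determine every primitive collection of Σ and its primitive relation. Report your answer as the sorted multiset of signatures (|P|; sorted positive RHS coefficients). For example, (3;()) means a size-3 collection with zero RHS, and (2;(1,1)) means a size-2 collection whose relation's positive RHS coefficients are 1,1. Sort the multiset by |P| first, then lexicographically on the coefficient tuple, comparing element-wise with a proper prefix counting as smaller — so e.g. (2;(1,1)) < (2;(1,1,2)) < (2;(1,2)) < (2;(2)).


|primitive collections| = 9. Relations:

  P={0,8}:  v_{0} + v_{8} = v_{3} + v_{4} ; sig = (2;(1,1))
  P={5,6}:  v_{5} + v_{6} = v_{1} + v_{8} ; sig = (2;(1,1))
  P={0,5}:  v_{0} + v_{5} = v_{1} + v_{2} + v_{7} ; sig = (2;(1,1,1))
  P={0,6}:  v_{0} + v_{6} = v_{1} + 2·v_{3} + 2·v_{4} ; sig = (2;(1,2,2))
  P={3,4,5}:  v_{3} + v_{4} + v_{5} = 0 ; sig = (3;())
  P={2,6,7}:  v_{2} + v_{6} + v_{7} = v_{3} + v_{4} ; sig = (3;(1,1))
  P={1,2,7,8}:  v_{1} + v_{2} + v_{7} + v_{8} = 0 ; sig = (4;())
  P={1,3,4,8}:  v_{1} + v_{3} + v_{4} + v_{8} = v_{6} ; sig = (4;(1))
  P={1,2,3,4,7}:  v_{1} + v_{2} + v_{3} + v_{4} + v_{7} = v_{0} ; sig = (5;(1))

Signatures (|P|; sorted positive RHS coefficients), sorted:
    (2;(1,1))
    (2;(1,1))
    (2;(1,1,1))
    (2;(1,2,2))
    (3;())
    (3;(1,1))
    (4;())
    (4;(1))
    (5;(1))


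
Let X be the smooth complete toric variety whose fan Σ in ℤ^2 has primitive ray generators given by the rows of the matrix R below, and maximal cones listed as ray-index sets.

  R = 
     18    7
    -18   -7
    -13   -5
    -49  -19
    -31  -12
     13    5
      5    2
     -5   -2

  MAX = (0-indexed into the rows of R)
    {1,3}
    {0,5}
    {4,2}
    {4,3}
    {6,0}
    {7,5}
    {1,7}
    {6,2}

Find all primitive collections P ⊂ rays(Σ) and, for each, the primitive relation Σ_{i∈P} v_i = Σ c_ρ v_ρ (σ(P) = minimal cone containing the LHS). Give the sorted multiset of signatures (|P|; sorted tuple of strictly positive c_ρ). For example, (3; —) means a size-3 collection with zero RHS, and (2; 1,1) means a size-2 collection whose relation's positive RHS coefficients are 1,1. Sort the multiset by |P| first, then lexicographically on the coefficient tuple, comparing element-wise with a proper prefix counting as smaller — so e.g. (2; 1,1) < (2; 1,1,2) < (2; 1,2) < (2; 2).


20 collections generate NE(X_Σ); each relation:

  P={0,1}:  v_{0} + v_{1} = 0  ⇒ sig = (2; —)
  P={2,5}:  v_{2} + v_{5} = 0  ⇒ sig = (2; —)
  P={6,7}:  v_{6} + v_{7} = 0  ⇒ sig = (2; —)
  P={0,2}:  v_{0} + v_{2} = v_{6}  ⇒ sig = (2; 1)
  P={0,3}:  v_{0} + v_{3} = v_{4}  ⇒ sig = (2; 1)
  P={0,4}:  v_{0} + v_{4} = v_{2}  ⇒ sig = (2; 1)
  P={0,7}:  v_{0} + v_{7} = v_{5}  ⇒ sig = (2; 1)
  P={1,2}:  v_{1} + v_{2} = v_{4}  ⇒ sig = (2; 1)
  P={1,4}:  v_{1} + v_{4} = v_{3}  ⇒ sig = (2; 1)
  P={1,5}:  v_{1} + v_{5} = v_{7}  ⇒ sig = (2; 1)
  P={1,6}:  v_{1} + v_{6} = v_{2}  ⇒ sig = (2; 1)
  P={2,7}:  v_{2} + v_{7} = v_{1}  ⇒ sig = (2; 1)
  P={4,5}:  v_{4} + v_{5} = v_{1}  ⇒ sig = (2; 1)
  P={5,6}:  v_{5} + v_{6} = v_{0}  ⇒ sig = (2; 1)
  P={3,6}:  v_{3} + v_{6} = v_{2} + v_{4}  ⇒ sig = (2; 1,1)
  P={2,3}:  v_{2} + v_{3} = 2·v_{4}  ⇒ sig = (2; 2)
  P={3,5}:  v_{3} + v_{5} = 2·v_{1}  ⇒ sig = (2; 2)
  P={4,6}:  v_{4} + v_{6} = 2·v_{2}  ⇒ sig = (2; 2)
  P={4,7}:  v_{4} + v_{7} = 2·v_{1}  ⇒ sig = (2; 2)
  P={3,7}:  v_{3} + v_{7} = 3·v_{1}  ⇒ sig = (2; 3)

Hence PRS(X_Σ) =
    |P|=2: 20 collections, coeffs (), (), (), (1), (1), (1), (1), (1), (1), (1), (1), (1), (1), (1), (1,1), (2), (2), (2), (2), (3)


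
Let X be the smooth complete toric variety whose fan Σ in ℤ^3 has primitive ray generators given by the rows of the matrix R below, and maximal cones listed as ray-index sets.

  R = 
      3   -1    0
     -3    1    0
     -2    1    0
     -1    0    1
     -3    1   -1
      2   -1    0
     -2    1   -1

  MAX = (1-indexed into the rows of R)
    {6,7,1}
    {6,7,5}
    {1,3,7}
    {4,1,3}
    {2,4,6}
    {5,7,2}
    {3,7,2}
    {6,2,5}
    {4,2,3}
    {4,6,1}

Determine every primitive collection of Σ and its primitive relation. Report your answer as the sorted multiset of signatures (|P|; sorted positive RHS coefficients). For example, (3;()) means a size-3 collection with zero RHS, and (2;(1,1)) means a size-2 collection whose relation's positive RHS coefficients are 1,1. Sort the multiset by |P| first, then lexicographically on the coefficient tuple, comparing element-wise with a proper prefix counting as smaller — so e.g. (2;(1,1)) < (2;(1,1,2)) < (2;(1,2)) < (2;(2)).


|primitive collections| = 7. Relations:

  P={1,2}:  v_{1} + v_{2} = 0 ; sig = (2;())
  P={3,6}:  v_{3} + v_{6} = 0 ; sig = (2;())
  P={4,7}:  v_{4} + v_{7} = v_{2} ; sig = (2;(1))
  P={1,5}:  v_{1} + v_{5} = v_{6} + v_{7} ; sig = (2;(1,1))
  P={3,5}:  v_{3} + v_{5} = v_{2} + v_{7} ; sig = (2;(1,1))
  P={4,5}:  v_{4} + v_{5} = 2·v_{2} + v_{6} ; sig = (2;(1,2))
  P={2,6,7}:  v_{2} + v_{6} + v_{7} = v_{5} ; sig = (3;(1))

Sorted signature multiset PRS(X):
    |P|=2: 6 collections, coeffs (), (), (1), (1,1), (1,1), (1,2)
    |P|=3: 1 collection, coeffs (1)


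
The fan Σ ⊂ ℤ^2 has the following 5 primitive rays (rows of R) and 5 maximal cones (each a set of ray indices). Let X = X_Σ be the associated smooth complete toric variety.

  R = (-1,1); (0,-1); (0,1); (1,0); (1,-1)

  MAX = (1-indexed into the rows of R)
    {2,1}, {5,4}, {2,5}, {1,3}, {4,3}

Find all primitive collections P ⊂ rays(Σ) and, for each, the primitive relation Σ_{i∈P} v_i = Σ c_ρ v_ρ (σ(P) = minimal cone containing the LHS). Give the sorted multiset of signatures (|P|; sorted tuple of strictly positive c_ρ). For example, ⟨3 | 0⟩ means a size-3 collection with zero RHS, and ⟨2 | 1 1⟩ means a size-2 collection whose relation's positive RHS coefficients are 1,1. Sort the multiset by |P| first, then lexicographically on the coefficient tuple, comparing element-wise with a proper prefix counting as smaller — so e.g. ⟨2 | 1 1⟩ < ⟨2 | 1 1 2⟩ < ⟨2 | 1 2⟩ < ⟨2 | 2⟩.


Primitive collections (5):

  P={1,5}:  v_{1} + v_{5} = 0  ⟹  sig = ⟨2 | 0⟩
  P={2,3}:  v_{2} + v_{3} = 0  ⟹  sig = ⟨2 | 0⟩
  P={1,4}:  v_{1} + v_{4} = v_{3}  ⟹  sig = ⟨2 | 1⟩
  P={2,4}:  v_{2} + v_{4} = v_{5}  ⟹  sig = ⟨2 | 1⟩
  P={3,5}:  v_{3} + v_{5} = v_{4}  ⟹  sig = ⟨2 | 1⟩

Hence PRS(X_Σ) =
    ⟨2 | 0⟩
    ⟨2 | 0⟩
    ⟨2 | 1⟩
    ⟨2 | 1⟩
    ⟨2 | 1⟩


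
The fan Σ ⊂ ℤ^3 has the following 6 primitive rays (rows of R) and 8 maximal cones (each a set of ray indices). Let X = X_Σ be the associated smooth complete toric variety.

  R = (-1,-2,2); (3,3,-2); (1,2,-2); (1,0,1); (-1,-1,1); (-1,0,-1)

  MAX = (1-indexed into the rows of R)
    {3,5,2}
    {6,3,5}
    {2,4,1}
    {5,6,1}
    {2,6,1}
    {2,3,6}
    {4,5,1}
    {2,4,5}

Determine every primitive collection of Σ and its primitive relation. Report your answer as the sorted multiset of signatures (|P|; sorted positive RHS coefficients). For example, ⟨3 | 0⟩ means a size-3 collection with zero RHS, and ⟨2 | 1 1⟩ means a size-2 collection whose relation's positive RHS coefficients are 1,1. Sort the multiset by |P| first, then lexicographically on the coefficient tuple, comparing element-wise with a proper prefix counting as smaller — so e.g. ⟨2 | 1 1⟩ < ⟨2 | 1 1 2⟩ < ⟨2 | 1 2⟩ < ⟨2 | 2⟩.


5 collections generate NE(X_Σ); each relation:

  P={1,3}:  v_{1} + v_{3} = 0  ⟹  sig = ⟨2 | 0⟩
  P={4,6}:  v_{4} + v_{6} = 0  ⟹  sig = ⟨2 | 0⟩
  P={3,4}:  v_{3} + v_{4} = v_{2} + v_{5}  ⟹  sig = ⟨2 | 1 1⟩
  P={1,2,5}:  v_{1} + v_{2} + v_{5} = v_{4}  ⟹  sig = ⟨3 | 1⟩
  P={2,5,6}:  v_{2} + v_{5} + v_{6} = v_{3}  ⟹  sig = ⟨3 | 1⟩

Sorted signature multiset PRS(X):
[⟨2 | 0⟩, ⟨2 | 0⟩, ⟨2 | 1 1⟩, ⟨3 | 1⟩, ⟨3 | 1⟩]


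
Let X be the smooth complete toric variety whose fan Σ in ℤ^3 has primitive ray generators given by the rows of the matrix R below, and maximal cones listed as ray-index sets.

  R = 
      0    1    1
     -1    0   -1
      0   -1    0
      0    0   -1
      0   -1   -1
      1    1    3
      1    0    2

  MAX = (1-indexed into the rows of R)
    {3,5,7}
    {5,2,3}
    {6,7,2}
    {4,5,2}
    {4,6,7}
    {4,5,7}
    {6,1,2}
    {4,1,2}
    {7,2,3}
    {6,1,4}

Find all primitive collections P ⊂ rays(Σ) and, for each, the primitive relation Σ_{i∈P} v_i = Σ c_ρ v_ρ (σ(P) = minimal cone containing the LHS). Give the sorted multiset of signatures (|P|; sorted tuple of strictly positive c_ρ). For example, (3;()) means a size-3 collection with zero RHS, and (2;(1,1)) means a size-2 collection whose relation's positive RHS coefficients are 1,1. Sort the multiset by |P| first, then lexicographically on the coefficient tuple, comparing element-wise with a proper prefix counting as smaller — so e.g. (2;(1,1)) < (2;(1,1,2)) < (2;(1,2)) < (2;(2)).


9 collections generate NE(X_Σ); each relation:

  P = {1,5}:  v_{1} + v_{5} = 0  ⇒ sig = (2;())
  P = {1,7}:  v_{1} + v_{7} = v_{6}  ⇒ sig = (2;(1))
  P = {3,4}:  v_{3} + v_{4} = v_{5}  ⇒ sig = (2;(1))
  P = {5,6}:  v_{5} + v_{6} = v_{7}  ⇒ sig = (2;(1))
  P = {1,3}:  v_{1} + v_{3} = v_{2} + v_{7}  ⇒ sig = (2;(1,1))
  P = {3,6}:  v_{3} + v_{6} = v_{2} + 2·v_{7}  ⇒ sig = (2;(1,2))
  P = {2,4,7}:  v_{2} + v_{4} + v_{7} = 0  ⇒ sig = (3;())
  P = {2,4,6}:  v_{2} + v_{4} + v_{6} = v_{1}  ⇒ sig = (3;(1))
  P = {2,5,7}:  v_{2} + v_{5} + v_{7} = v_{3}  ⇒ sig = (3;(1))

Sorted signature multiset PRS(X):
{ (2;()),  (2;(1)) ×3,  (2;(1,1)),  (2;(1,2)),  (3;()),  (3;(1)) ×2 }


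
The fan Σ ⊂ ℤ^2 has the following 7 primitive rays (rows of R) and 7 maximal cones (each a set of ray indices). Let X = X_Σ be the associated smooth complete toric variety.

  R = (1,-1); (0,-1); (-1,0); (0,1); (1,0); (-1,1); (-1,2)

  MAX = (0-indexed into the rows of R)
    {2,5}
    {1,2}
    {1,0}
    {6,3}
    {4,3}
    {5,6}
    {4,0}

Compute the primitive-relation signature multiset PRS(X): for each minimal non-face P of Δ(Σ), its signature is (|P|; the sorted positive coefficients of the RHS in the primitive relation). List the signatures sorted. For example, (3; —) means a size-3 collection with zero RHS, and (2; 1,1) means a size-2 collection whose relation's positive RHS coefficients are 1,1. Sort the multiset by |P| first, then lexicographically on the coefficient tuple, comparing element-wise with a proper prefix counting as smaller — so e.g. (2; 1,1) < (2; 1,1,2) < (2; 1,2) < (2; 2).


14 collections generate NE(X_Σ); each relation:

  • {0,5}:  v_{0} + v_{5} = 0 — sig = (2; —)
  • {1,3}:  v_{1} + v_{3} = 0 — sig = (2; —)
  • {2,4}:  v_{2} + v_{4} = 0 — sig = (2; —)
  • {0,2}:  v_{0} + v_{2} = v_{1} — sig = (2; 1)
  • {0,3}:  v_{0} + v_{3} = v_{4} — sig = (2; 1)
  • {0,6}:  v_{0} + v_{6} = v_{3} — sig = (2; 1)
  • {1,4}:  v_{1} + v_{4} = v_{0} — sig = (2; 1)
  • {1,5}:  v_{1} + v_{5} = v_{2} — sig = (2; 1)
  • {1,6}:  v_{1} + v_{6} = v_{5} — sig = (2; 1)
  • {2,3}:  v_{2} + v_{3} = v_{5} — sig = (2; 1)
  • {3,5}:  v_{3} + v_{5} = v_{6} — sig = (2; 1)
  • {4,5}:  v_{4} + v_{5} = v_{3} — sig = (2; 1)
  • {2,6}:  v_{2} + v_{6} = 2·v_{5} — sig = (2; 2)
  • {4,6}:  v_{4} + v_{6} = 2·v_{3} — sig = (2; 2)

Sorted signature multiset PRS(X):
    (2; —)
    (2; —)
    (2; —)
    (2; 1)
    (2; 1)
    (2; 1)
    (2; 1)
    (2; 1)
    (2; 1)
    (2; 1)
    (2; 1)
    (2; 1)
    (2; 2)
    (2; 2)


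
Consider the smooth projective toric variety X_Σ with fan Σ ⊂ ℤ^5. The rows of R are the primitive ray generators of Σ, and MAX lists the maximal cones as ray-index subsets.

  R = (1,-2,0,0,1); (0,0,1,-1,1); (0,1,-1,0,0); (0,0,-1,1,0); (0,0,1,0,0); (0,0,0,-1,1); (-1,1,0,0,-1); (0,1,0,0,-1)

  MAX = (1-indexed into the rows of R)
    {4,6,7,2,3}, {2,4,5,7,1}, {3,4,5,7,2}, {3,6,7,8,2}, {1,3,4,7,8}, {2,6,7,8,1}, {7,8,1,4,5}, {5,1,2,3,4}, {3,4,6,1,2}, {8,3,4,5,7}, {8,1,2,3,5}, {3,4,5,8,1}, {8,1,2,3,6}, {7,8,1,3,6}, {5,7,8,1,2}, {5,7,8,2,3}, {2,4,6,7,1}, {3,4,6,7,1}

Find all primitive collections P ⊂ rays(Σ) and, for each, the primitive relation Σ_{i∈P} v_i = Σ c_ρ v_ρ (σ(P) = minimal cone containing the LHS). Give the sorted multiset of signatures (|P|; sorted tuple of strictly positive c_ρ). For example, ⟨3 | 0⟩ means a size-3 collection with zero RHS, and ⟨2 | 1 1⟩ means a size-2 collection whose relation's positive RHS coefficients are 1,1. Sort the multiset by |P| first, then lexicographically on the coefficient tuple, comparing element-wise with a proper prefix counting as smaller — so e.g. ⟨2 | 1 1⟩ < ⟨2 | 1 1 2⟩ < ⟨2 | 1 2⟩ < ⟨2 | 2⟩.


Minimal non-faces — 5 found among 8 rays, 18 max cones:

  {5,6}:  v_{5} + v_{6} = v_{2}  →  sig = ⟨2 | 1⟩
  {4,6,8}:  v_{4} + v_{6} + v_{8} = v_{3}  →  sig = ⟨3 | 1⟩
  {2,4,8}:  v_{2} + v_{4} + v_{8} = v_{3} + v_{5}  →  sig = ⟨3 | 1 1⟩
  {1,3,5,7}:  v_{1} + v_{3} + v_{5} + v_{7} = 0  →  sig = ⟨4 | 0⟩
  {1,2,3,7}:  v_{1} + v_{2} + v_{3} + v_{7} = v_{6}  →  sig = ⟨4 | 1⟩

Signatures (|P|; sorted positive RHS coefficients), sorted:
    |P|=2: 1 collection, coeffs (1)
    |P|=3: 2 collections, coeffs (1), (1,1)
    |P|=4: 2 collections, coeffs (), (1)


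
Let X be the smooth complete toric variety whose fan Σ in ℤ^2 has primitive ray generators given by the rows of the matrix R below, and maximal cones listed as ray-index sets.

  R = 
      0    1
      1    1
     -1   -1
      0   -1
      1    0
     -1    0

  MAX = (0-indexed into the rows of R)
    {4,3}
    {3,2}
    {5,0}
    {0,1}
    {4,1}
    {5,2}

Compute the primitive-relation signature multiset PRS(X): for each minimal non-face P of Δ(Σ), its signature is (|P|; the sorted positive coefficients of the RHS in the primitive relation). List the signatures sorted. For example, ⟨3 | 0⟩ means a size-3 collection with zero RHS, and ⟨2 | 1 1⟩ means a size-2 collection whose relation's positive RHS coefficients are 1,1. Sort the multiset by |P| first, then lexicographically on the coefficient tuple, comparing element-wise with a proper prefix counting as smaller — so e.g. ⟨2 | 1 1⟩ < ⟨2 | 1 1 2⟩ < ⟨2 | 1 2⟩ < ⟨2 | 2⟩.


9 minimal non-faces of Δ(Σ) (on 6 rays):

  {0,3}:  v_{0} + v_{3} = 0 ; sig = ⟨2 | 0⟩
  {1,2}:  v_{1} + v_{2} = 0 ; sig = ⟨2 | 0⟩
  {4,5}:  v_{4} + v_{5} = 0 ; sig = ⟨2 | 0⟩
  {0,2}:  v_{0} + v_{2} = v_{5} ; sig = ⟨2 | 1⟩
  {0,4}:  v_{0} + v_{4} = v_{1} ; sig = ⟨2 | 1⟩
  {1,3}:  v_{1} + v_{3} = v_{4} ; sig = ⟨2 | 1⟩
  {1,5}:  v_{1} + v_{5} = v_{0} ; sig = ⟨2 | 1⟩
  {2,4}:  v_{2} + v_{4} = v_{3} ; sig = ⟨2 | 1⟩
  {3,5}:  v_{3} + v_{5} = v_{2} ; sig = ⟨2 | 1⟩

Sorted signature multiset PRS(X):
[⟨2 | 0⟩, ⟨2 | 0⟩, ⟨2 | 0⟩, ⟨2 | 1⟩, ⟨2 | 1⟩, ⟨2 | 1⟩, ⟨2 | 1⟩, ⟨2 | 1⟩, ⟨2 | 1⟩]


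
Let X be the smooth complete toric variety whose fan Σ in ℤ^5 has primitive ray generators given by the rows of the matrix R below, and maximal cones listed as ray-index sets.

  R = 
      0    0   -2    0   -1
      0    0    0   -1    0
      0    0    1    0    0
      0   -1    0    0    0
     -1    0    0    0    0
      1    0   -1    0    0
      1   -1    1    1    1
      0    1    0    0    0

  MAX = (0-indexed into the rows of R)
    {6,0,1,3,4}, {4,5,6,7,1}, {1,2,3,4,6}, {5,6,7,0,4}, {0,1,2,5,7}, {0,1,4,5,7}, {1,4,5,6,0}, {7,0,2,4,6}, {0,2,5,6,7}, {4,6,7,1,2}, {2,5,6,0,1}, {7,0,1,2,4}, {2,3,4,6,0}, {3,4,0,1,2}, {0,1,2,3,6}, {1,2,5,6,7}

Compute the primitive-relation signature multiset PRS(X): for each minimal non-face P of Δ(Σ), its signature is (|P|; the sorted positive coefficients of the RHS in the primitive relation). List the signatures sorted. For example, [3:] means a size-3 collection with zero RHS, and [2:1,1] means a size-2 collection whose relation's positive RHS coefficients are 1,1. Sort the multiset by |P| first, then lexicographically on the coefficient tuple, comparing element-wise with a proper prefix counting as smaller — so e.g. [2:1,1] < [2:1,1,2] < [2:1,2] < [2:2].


|primitive collections| = 5. Relations:

  {3,7}:  v_{3} + v_{7} = 0  →  sig = [2:]
  {3,5}:  v_{3} + v_{5} = v_{0} + v_{1} + v_{6}  →  sig = [2:1,1,1]
  {2,4,5}:  v_{2} + v_{4} + v_{5} = 0  →  sig = [3:]
  {0,1,6,7}:  v_{0} + v_{1} + v_{6} + v_{7} = v_{5}  →  sig = [4:1]
  {0,1,2,4,6}:  v_{0} + v_{1} + v_{2} + v_{4} + v_{6} = v_{3}  →  sig = [5:1]

Sorted signature multiset PRS(X):
    [2:]
    [2:1,1,1]
    [3:]
    [4:1]
    [5:1]


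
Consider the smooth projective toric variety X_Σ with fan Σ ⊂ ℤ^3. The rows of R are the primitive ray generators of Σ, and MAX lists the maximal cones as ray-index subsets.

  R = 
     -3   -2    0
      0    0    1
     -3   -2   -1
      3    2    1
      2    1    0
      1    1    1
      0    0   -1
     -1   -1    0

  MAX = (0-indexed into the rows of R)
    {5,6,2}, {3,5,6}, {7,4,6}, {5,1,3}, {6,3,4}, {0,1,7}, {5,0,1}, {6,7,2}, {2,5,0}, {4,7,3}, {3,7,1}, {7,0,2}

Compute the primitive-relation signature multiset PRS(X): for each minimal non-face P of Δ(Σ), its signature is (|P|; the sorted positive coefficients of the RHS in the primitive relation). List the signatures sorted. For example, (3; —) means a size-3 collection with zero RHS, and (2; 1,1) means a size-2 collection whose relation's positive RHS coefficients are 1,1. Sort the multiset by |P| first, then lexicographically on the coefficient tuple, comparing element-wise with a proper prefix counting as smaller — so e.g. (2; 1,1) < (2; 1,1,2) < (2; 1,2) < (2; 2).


11 collections generate NE(X_Σ); each relation:

  {1,6}:  v_{1} + v_{6} = 0 — sig = (2; —)
  {2,3}:  v_{2} + v_{3} = 0 — sig = (2; —)
  {0,3}:  v_{0} + v_{3} = v_{1} — sig = (2; 1)
  {0,4}:  v_{0} + v_{4} = v_{7} — sig = (2; 1)
  {0,6}:  v_{0} + v_{6} = v_{2} — sig = (2; 1)
  {1,2}:  v_{1} + v_{2} = v_{0} — sig = (2; 1)
  {4,5}:  v_{4} + v_{5} = v_{3} — sig = (2; 1)
  {5,7}:  v_{5} + v_{7} = v_{1} — sig = (2; 1)
  {1,4}:  v_{1} + v_{4} = v_{3} + v_{7} — sig = (2; 1,1)
  {2,4}:  v_{2} + v_{4} = v_{6} + v_{7} — sig = (2; 1,1)
  {3,6,7}:  v_{3} + v_{6} + v_{7} = v_{4} — sig = (3; 1)

Sorted signature multiset PRS(X):
{ (2; —) ×2,  (2; 1) ×6,  (2; 1,1) ×2,  (3; 1) }


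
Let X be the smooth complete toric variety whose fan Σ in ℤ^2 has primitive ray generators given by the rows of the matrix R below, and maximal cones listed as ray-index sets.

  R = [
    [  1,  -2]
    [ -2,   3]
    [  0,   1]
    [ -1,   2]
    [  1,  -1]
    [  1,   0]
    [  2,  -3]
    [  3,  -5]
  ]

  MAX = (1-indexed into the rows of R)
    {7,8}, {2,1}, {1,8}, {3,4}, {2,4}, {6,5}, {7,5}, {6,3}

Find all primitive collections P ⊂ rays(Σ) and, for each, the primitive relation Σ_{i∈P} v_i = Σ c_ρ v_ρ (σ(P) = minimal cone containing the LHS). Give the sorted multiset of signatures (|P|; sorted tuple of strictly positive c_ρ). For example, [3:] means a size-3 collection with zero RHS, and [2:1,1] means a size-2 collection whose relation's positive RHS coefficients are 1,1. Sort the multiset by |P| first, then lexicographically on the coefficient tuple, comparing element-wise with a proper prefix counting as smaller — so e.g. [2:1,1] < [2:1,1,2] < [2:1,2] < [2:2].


|primitive collections| = 20. Relations:

  {1,4}:  v_{1} + v_{4} = 0  ⇒ sig = [2:]
  {2,7}:  v_{2} + v_{7} = 0  ⇒ sig = [2:]
  {1,3}:  v_{1} + v_{3} = v_{5}  ⇒ sig = [2:1]
  {1,5}:  v_{1} + v_{5} = v_{7}  ⇒ sig = [2:1]
  {1,7}:  v_{1} + v_{7} = v_{8}  ⇒ sig = [2:1]
  {2,5}:  v_{2} + v_{5} = v_{4}  ⇒ sig = [2:1]
  {2,8}:  v_{2} + v_{8} = v_{1}  ⇒ sig = [2:1]
  {3,5}:  v_{3} + v_{5} = v_{6}  ⇒ sig = [2:1]
  {4,5}:  v_{4} + v_{5} = v_{3}  ⇒ sig = [2:1]
  {4,7}:  v_{4} + v_{7} = v_{5}  ⇒ sig = [2:1]
  {4,8}:  v_{4} + v_{8} = v_{7}  ⇒ sig = [2:1]
  {2,6}:  v_{2} + v_{6} = v_{3} + v_{4}  ⇒ sig = [2:1,1]
  {3,8}:  v_{3} + v_{8} = v_{5} + v_{7}  ⇒ sig = [2:1,1]
  {6,8}:  v_{6} + v_{8} = 2·v_{5} + v_{7}  ⇒ sig = [2:1,2]
  {1,6}:  v_{1} + v_{6} = 2·v_{5}  ⇒ sig = [2:2]
  {2,3}:  v_{2} + v_{3} = 2·v_{4}  ⇒ sig = [2:2]
  {3,7}:  v_{3} + v_{7} = 2·v_{5}  ⇒ sig = [2:2]
  {4,6}:  v_{4} + v_{6} = 2·v_{3}  ⇒ sig = [2:2]
  {5,8}:  v_{5} + v_{8} = 2·v_{7}  ⇒ sig = [2:2]
  {6,7}:  v_{6} + v_{7} = 3·v_{5}  ⇒ sig = [2:3]

Signatures (|P|; sorted positive RHS coefficients), sorted:
    |P|=2: 20 collections, coeffs (), (), (1), (1), (1), (1), (1), (1), (1), (1), (1), (1,1), (1,1), (1,2), (2), (2), (2), (2), (2), (3)


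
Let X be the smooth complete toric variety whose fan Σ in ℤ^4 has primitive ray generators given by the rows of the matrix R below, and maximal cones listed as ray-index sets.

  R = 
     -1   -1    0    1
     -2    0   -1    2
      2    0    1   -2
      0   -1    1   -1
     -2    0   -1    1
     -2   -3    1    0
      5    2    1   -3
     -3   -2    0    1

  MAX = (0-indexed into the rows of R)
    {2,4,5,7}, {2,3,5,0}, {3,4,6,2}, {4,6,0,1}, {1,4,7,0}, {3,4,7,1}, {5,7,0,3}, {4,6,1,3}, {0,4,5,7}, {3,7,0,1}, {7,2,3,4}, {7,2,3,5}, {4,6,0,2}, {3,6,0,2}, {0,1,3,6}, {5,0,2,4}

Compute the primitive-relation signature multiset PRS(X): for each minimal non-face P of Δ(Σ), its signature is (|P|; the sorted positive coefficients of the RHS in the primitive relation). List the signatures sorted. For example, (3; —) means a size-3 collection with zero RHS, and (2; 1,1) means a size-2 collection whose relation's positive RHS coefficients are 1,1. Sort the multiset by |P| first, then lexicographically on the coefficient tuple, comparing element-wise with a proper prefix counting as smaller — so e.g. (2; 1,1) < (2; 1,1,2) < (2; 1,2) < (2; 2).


7 collections generate NE(X_Σ); each relation:

  P = {1,2}:  v_{1} + v_{2} = 0 ; sig = (2; —)
  P = {6,7}:  v_{6} + v_{7} = v_{2} ; sig = (2; 1)
  P = {1,5}:  v_{1} + v_{5} = v_{0} + v_{7} ; sig = (2; 1,1)
  P = {5,6}:  v_{5} + v_{6} = v_{0} + 2·v_{2} ; sig = (2; 1,2)
  P = {0,2,7}:  v_{0} + v_{2} + v_{7} = v_{5} ; sig = (3; 1)
  P = {0,3,4}:  v_{0} + v_{3} + v_{4} = v_{7} ; sig = (3; 1)
  P = {3,4,5}:  v_{3} + v_{4} + v_{5} = v_{2} + 2·v_{7} ; sig = (3; 1,2)

Hence PRS(X_Σ) =
    (2; —)
    (2; 1)
    (2; 1,1)
    (2; 1,2)
    (3; 1)
    (3; 1)
    (3; 1,2)


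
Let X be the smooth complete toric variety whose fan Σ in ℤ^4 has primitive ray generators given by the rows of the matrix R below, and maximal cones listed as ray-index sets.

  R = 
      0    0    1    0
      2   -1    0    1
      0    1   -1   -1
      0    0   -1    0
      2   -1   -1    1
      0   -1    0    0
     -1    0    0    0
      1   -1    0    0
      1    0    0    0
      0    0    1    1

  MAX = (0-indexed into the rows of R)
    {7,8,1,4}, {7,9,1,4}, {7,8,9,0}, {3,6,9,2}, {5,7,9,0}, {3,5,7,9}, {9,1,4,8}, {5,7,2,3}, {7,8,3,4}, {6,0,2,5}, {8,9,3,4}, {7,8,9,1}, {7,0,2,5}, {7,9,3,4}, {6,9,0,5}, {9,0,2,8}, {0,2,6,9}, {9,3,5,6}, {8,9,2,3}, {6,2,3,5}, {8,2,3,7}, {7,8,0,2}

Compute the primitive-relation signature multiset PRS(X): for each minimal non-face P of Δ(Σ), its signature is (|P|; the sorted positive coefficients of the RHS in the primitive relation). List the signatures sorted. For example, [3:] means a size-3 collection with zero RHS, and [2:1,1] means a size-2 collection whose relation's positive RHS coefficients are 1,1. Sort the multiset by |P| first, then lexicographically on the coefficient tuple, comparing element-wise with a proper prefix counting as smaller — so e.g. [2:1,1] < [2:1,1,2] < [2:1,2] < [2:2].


Σ has 17 primitive collections:

  P = {0,3}:  v_{0} + v_{3} = 0  →  sig = [2:]
  P = {6,8}:  v_{6} + v_{8} = 0  →  sig = [2:]
  P = {0,4}:  v_{0} + v_{4} = v_{1}  →  sig = [2:1]
  P = {1,3}:  v_{1} + v_{3} = v_{4}  →  sig = [2:1]
  P = {5,8}:  v_{5} + v_{8} = v_{7}  →  sig = [2:1]
  P = {6,7}:  v_{6} + v_{7} = v_{5}  →  sig = [2:1]
  P = {0,1}:  v_{0} + v_{1} = v_{7} + v_{8} + v_{9}  →  sig = [2:1,1,1]
  P = {1,6}:  v_{1} + v_{6} = v_{3} + v_{7} + v_{9}  →  sig = [2:1,1,1]
  P = {1,5}:  v_{1} + v_{5} = v_{3} + 2·v_{7} + v_{9}  →  sig = [2:1,1,2]
  P = {4,6}:  v_{4} + v_{6} = 2·v_{3} + v_{7} + v_{9}  →  sig = [2:1,1,2]
  P = {1,2}:  v_{1} + v_{2} = v_{3} + 2·v_{8}  →  sig = [2:1,2]
  P = {4,5}:  v_{4} + v_{5} = 2·v_{3} + 2·v_{7} + v_{9}  →  sig = [2:1,2,2]
  P = {2,4}:  v_{2} + v_{4} = 2·v_{3} + 2·v_{8}  →  sig = [2:2,2]
  P = {2,5,9}:  v_{2} + v_{5} + v_{9} = 0  →  sig = [3:]
  P = {2,7,9}:  v_{2} + v_{7} + v_{9} = v_{8}  →  sig = [3:1]
  P = {3,7,8,9}:  v_{3} + v_{7} + v_{8} + v_{9} = v_{1}  →  sig = [4:1]
  P = {4,7,8,9}:  v_{4} + v_{7} + v_{8} + v_{9} = 2·v_{1}  →  sig = [4:2]

so the primitive-relation signature multiset is
[[2:], [2:], [2:1], [2:1], [2:1], [2:1], [2:1,1,1], [2:1,1,1], [2:1,1,2], [2:1,1,2], [2:1,2], [2:1,2,2], [2:2,2], [3:], [3:1], [4:1], [4:2]]


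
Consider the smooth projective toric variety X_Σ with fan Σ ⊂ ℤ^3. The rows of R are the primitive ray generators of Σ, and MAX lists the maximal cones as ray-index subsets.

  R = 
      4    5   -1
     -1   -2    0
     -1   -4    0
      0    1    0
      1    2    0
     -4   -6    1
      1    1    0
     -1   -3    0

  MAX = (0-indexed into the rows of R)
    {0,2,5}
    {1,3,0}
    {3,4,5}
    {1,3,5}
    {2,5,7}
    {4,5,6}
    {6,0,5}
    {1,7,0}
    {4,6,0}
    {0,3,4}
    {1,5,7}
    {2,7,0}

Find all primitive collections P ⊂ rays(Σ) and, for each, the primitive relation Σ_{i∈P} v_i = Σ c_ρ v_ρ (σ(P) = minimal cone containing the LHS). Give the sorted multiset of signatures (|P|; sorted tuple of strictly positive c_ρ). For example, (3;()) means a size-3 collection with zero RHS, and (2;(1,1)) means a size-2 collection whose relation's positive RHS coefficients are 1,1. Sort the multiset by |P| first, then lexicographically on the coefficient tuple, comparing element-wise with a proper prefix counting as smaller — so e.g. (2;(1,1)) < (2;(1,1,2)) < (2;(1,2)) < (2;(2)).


The 14 primitive collections of Σ (r=8, n=3):

  P={1,4}:  v_{1} + v_{4} = 0  →  sig = (2;())
  P={2,3}:  v_{2} + v_{3} = v_{7}  →  sig = (2;(1))
  P={3,6}:  v_{3} + v_{6} = v_{4}  →  sig = (2;(1))
  P={3,7}:  v_{3} + v_{7} = v_{1}  →  sig = (2;(1))
  P={1,6}:  v_{1} + v_{6} = v_{0} + v_{5}  →  sig = (2;(1,1))
  P={4,7}:  v_{4} + v_{7} = v_{0} + v_{5}  →  sig = (2;(1,1))
  P={1,2}:  v_{1} + v_{2} = 2·v_{7}  →  sig = (2;(2))
  P={2,4}:  v_{2} + v_{4} = 2·v_{0} + 2·v_{5}  →  sig = (2;(2,2))
  P={6,7}:  v_{6} + v_{7} = 2·v_{0} + 2·v_{5}  →  sig = (2;(2,2))
  P={2,6}:  v_{2} + v_{6} = 3·v_{0} + 3·v_{5}  →  sig = (2;(3,3))
  P={0,3,5}:  v_{0} + v_{3} + v_{5} = 0  →  sig = (3;())
  P={0,1,5}:  v_{0} + v_{1} + v_{5} = v_{7}  →  sig = (3;(1))
  P={0,4,5}:  v_{0} + v_{4} + v_{5} = v_{6}  →  sig = (3;(1))
  P={0,5,7}:  v_{0} + v_{5} + v_{7} = v_{2}  →  sig = (3;(1))

Hence PRS(X_Σ) =
[(2;()), (2;(1)), (2;(1)), (2;(1)), (2;(1,1)), (2;(1,1)), (2;(2)), (2;(2,2)), (2;(2,2)), (2;(3,3)), (3;()), (3;(1)), (3;(1)), (3;(1))]


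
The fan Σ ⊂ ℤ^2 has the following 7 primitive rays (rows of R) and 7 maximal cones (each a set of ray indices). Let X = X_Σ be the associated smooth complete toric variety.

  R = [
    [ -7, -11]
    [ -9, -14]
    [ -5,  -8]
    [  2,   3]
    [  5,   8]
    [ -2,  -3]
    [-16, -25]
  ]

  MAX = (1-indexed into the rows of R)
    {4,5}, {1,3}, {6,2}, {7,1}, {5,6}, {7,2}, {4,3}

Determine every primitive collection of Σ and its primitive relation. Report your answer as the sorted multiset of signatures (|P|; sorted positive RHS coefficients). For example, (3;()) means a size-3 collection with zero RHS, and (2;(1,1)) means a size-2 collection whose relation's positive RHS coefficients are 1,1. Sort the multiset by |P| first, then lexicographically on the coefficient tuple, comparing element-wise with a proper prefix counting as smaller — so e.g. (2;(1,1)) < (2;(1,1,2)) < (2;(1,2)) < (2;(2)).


Σ has 14 primitive collections:

  P={3,5}:  v_{3} + v_{5} = 0 — sig = (2;())
  P={4,6}:  v_{4} + v_{6} = 0 — sig = (2;())
  P={1,2}:  v_{1} + v_{2} = v_{7} — sig = (2;(1))
  P={1,4}:  v_{1} + v_{4} = v_{3} — sig = (2;(1))
  P={1,5}:  v_{1} + v_{5} = v_{6} — sig = (2;(1))
  P={1,6}:  v_{1} + v_{6} = v_{2} — sig = (2;(1))
  P={2,4}:  v_{2} + v_{4} = v_{1} — sig = (2;(1))
  P={3,6}:  v_{3} + v_{6} = v_{1} — sig = (2;(1))
  P={5,7}:  v_{5} + v_{7} = v_{2} + v_{6} — sig = (2;(1,1))
  P={2,3}:  v_{2} + v_{3} = 2·v_{1} — sig = (2;(2))
  P={2,5}:  v_{2} + v_{5} = 2·v_{6} — sig = (2;(2))
  P={4,7}:  v_{4} + v_{7} = 2·v_{1} — sig = (2;(2))
  P={6,7}:  v_{6} + v_{7} = 2·v_{2} — sig = (2;(2))
  P={3,7}:  v_{3} + v_{7} = 3·v_{1} — sig = (2;(3))

Hence PRS(X_Σ) =
[(2;()), (2;()), (2;(1)), (2;(1)), (2;(1)), (2;(1)), (2;(1)), (2;(1)), (2;(1,1)), (2;(2)), (2;(2)), (2;(2)), (2;(2)), (2;(3))]


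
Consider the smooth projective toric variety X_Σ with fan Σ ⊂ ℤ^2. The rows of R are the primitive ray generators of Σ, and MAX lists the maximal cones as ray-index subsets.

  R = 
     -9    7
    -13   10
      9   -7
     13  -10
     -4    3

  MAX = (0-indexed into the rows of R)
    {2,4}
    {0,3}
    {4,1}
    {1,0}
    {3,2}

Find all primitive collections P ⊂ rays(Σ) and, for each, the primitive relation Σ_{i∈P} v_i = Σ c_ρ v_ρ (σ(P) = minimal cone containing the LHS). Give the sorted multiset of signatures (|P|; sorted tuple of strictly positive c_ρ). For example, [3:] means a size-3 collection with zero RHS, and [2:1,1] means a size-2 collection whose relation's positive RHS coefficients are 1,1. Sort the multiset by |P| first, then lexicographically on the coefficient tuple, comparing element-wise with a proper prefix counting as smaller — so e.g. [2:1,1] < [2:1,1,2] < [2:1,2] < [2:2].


Δ(Σ) — 5 vertices, 5 min non-faces:

  {0,2}:  v_{0} + v_{2} = 0  so sig = [2:]
  {1,3}:  v_{1} + v_{3} = 0  so sig = [2:]
  {0,4}:  v_{0} + v_{4} = v_{1}  so sig = [2:1]
  {1,2}:  v_{1} + v_{2} = v_{4}  so sig = [2:1]
  {3,4}:  v_{3} + v_{4} = v_{2}  so sig = [2:1]

Hence PRS(X_Σ) =
    |P|=2: 5 collections, coeffs (), (), (1), (1), (1)


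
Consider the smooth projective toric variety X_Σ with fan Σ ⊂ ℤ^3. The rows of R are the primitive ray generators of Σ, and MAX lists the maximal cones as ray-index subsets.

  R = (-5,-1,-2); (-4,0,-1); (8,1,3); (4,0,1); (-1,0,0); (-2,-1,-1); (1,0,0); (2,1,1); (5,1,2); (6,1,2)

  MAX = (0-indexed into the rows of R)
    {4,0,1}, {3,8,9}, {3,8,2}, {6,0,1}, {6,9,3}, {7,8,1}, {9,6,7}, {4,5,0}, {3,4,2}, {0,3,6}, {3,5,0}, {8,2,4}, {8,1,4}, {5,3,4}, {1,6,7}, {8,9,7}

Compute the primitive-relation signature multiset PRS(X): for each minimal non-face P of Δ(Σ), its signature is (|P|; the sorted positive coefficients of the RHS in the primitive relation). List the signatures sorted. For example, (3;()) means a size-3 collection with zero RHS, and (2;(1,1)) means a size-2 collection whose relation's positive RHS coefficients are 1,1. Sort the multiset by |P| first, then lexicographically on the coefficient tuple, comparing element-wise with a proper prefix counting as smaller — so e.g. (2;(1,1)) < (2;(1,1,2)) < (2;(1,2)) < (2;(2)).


|primitive collections| = 23. Relations:

  {0,8}:  v_{0} + v_{8} = 0 ; sig = (2;())
  {1,3}:  v_{1} + v_{3} = 0 ; sig = (2;())
  {4,6}:  v_{4} + v_{6} = 0 ; sig = (2;())
  {5,7}:  v_{5} + v_{7} = 0 ; sig = (2;())
  {0,9}:  v_{0} + v_{9} = v_{6} ; sig = (2;(1))
  {1,9}:  v_{1} + v_{9} = v_{7} ; sig = (2;(1))
  {3,7}:  v_{3} + v_{7} = v_{9} ; sig = (2;(1))
  {4,9}:  v_{4} + v_{9} = v_{8} ; sig = (2;(1))
  {5,9}:  v_{5} + v_{9} = v_{3} ; sig = (2;(1))
  {6,8}:  v_{6} + v_{8} = v_{9} ; sig = (2;(1))
  {0,2}:  v_{0} + v_{2} = v_{3} + v_{4} ; sig = (2;(1,1))
  {0,7}:  v_{0} + v_{7} = v_{1} + v_{6} ; sig = (2;(1,1))
  {1,2}:  v_{1} + v_{2} = v_{4} + v_{8} ; sig = (2;(1,1))
  {1,5}:  v_{1} + v_{5} = v_{0} + v_{4} ; sig = (2;(1,1))
  {2,6}:  v_{2} + v_{6} = v_{3} + v_{8} ; sig = (2;(1,1))
  {4,7}:  v_{4} + v_{7} = v_{1} + v_{8} ; sig = (2;(1,1))
  {5,6}:  v_{5} + v_{6} = v_{0} + v_{3} ; sig = (2;(1,1))
  {5,8}:  v_{5} + v_{8} = v_{3} + v_{4} ; sig = (2;(1,1))
  {2,9}:  v_{2} + v_{9} = v_{3} + 2·v_{8} ; sig = (2;(1,2))
  {2,7}:  v_{2} + v_{7} = 2·v_{8} ; sig = (2;(2))
  {2,5}:  v_{2} + v_{5} = 2·v_{3} + 2·v_{4} ; sig = (2;(2,2))
  {0,3,4}:  v_{0} + v_{3} + v_{4} = v_{5} ; sig = (3;(1))
  {3,4,8}:  v_{3} + v_{4} + v_{8} = v_{2} ; sig = (3;(1))

Signatures (|P|; sorted positive RHS coefficients), sorted:
{ (2;()) ×4,  (2;(1)) ×6,  (2;(1,1)) ×8,  (2;(1,2)),  (2;(2)),  (2;(2,2)),  (3;(1)) ×2 }


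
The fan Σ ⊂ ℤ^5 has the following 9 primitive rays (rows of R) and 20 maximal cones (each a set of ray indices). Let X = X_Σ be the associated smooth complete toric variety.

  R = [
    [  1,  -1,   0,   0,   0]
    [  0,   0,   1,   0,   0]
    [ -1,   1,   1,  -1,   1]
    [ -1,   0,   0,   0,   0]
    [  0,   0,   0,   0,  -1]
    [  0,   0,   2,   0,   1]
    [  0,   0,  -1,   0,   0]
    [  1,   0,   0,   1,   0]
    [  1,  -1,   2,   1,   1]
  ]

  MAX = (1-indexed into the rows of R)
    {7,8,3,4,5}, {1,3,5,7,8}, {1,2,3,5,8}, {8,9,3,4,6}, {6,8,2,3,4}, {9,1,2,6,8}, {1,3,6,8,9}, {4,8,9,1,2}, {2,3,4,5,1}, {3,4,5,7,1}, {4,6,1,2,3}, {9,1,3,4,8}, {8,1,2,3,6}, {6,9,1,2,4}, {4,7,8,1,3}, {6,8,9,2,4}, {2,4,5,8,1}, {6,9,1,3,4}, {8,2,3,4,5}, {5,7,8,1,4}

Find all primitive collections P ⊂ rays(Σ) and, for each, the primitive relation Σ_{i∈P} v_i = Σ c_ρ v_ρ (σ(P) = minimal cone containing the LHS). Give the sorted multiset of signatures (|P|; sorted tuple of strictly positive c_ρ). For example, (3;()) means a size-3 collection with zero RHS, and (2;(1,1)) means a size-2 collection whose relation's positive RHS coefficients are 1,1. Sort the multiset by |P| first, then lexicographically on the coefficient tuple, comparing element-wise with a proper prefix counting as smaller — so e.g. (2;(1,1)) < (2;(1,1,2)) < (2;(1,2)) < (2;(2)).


Minimal non-faces — 9 found among 9 rays, 20 max cones:

  {2,7}:  v_{2} + v_{7} = 0  →  sig = (2;())
  {6,7}:  v_{6} + v_{7} = v_{1} + v_{3} + v_{4} + v_{8}  →  sig = (2;(1,1,1,1))
  {5,9}:  v_{5} + v_{9} = v_{1} + 2·v_{2} + v_{4} + v_{8}  →  sig = (2;(1,1,1,2))
  {7,9}:  v_{7} + v_{9} = 2·v_{1} + v_{3} + 2·v_{4} + 2·v_{8}  →  sig = (2;(1,2,2,2))
  {5,6}:  v_{5} + v_{6} = 2·v_{2}  →  sig = (2;(2))
  {2,3,9}:  v_{2} + v_{3} + v_{9} = 2·v_{6}  →  sig = (3;(2))
  {1,4,6,8}:  v_{1} + v_{4} + v_{6} + v_{8} = v_{9}  →  sig = (4;(1))
  {1,2,3,4,8}:  v_{1} + v_{2} + v_{3} + v_{4} + v_{8} = v_{6}  →  sig = (5;(1))
  {1,3,4,5,8}:  v_{1} + v_{3} + v_{4} + v_{5} + v_{8} = v_{2}  →  sig = (5;(1))

Sorted signature multiset PRS(X):
    |P|=2: 5 collections, coeffs (), (1,1,1,1), (1,1,1,2), (1,2,2,2), (2)
    |P|=3: 1 collection, coeffs (2)
    |P|=4: 1 collection, coeffs (1)
    |P|=5: 2 collections, coeffs (1), (1)


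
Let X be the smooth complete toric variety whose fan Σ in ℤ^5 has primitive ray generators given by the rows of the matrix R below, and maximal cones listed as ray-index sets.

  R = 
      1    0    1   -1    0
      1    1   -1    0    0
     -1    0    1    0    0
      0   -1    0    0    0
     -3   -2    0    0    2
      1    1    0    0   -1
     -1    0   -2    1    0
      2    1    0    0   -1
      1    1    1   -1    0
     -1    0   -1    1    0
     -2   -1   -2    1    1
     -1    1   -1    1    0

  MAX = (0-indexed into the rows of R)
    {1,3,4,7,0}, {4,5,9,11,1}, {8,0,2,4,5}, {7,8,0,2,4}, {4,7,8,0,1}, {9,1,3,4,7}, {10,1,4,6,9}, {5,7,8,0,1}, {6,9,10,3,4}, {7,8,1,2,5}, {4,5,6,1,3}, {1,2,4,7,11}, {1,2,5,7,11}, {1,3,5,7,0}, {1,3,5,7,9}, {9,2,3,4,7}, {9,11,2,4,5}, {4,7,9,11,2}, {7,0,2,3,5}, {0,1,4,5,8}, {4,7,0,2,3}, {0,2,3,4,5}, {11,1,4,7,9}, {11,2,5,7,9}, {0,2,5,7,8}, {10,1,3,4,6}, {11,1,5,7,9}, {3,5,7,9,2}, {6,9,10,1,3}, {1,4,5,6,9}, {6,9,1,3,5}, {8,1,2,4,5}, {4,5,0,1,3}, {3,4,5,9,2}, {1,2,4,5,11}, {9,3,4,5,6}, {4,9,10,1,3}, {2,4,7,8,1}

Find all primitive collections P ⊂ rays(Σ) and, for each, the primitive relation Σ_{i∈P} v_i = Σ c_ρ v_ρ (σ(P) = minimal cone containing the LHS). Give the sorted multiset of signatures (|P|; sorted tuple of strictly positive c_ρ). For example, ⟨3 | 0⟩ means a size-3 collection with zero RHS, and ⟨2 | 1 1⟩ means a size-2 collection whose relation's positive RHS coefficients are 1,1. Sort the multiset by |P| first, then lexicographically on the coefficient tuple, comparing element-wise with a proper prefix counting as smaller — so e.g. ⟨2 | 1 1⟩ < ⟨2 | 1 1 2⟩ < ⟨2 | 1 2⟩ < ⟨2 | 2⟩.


Primitive collections (23):

  P={0,9}:  v_{0} + v_{9} = 0  ⟹  sig = ⟨2 | 0⟩
  P={3,8}:  v_{3} + v_{8} = v_{0}  ⟹  sig = ⟨2 | 1⟩
  P={3,11}:  v_{3} + v_{11} = v_{9}  ⟹  sig = ⟨2 | 1⟩
  P={5,10}:  v_{5} + v_{10} = v_{6}  ⟹  sig = ⟨2 | 1⟩
  P={0,11}:  v_{0} + v_{11} = v_{1} + v_{2}  ⟹  sig = ⟨2 | 1 1⟩
  P={8,9}:  v_{8} + v_{9} = v_{1} + v_{2}  ⟹  sig = ⟨2 | 1 1⟩
  P={2,10}:  v_{2} + v_{10} = v_{4} + v_{5} + v_{9}  ⟹  sig = ⟨2 | 1 1 1⟩
  P={7,10}:  v_{7} + v_{10} = v_{1} + v_{3} + v_{9}  ⟹  sig = ⟨2 | 1 1 1⟩
  P={8,10}:  v_{8} + v_{10} = v_{1} + v_{4} + v_{5}  ⟹  sig = ⟨2 | 1 1 1⟩
  P={0,10}:  v_{0} + v_{10} = v_{1} + v_{3} + v_{4} + v_{5}  ⟹  sig = ⟨2 | 1 1 1 1⟩
  P={6,7}:  v_{6} + v_{7} = v_{1} + v_{3} + v_{5} + v_{9}  ⟹  sig = ⟨2 | 1 1 1 1⟩
  P={0,6}:  v_{0} + v_{6} = v_{1} + v_{3} + v_{4} + 2·v_{5}  ⟹  sig = ⟨2 | 1 1 1 2⟩
  P={10,11}:  v_{10} + v_{11} = v_{1} + v_{4} + v_{5} + 2·v_{9}  ⟹  sig = ⟨2 | 1 1 1 2⟩
  P={2,6}:  v_{2} + v_{6} = v_{4} + 2·v_{5} + v_{9}  ⟹  sig = ⟨2 | 1 1 2⟩
  P={6,8}:  v_{6} + v_{8} = v_{1} + v_{4} + 2·v_{5}  ⟹  sig = ⟨2 | 1 1 2⟩
  P={6,11}:  v_{6} + v_{11} = v_{1} + v_{4} + 2·v_{5} + 2·v_{9}  ⟹  sig = ⟨2 | 1 1 2 2⟩
  P={8,11}:  v_{8} + v_{11} = 2·v_{1} + 2·v_{2}  ⟹  sig = ⟨2 | 2 2⟩
  P={1,2,3}:  v_{1} + v_{2} + v_{3} = 0  ⟹  sig = ⟨3 | 0⟩
  P={4,5,7}:  v_{4} + v_{5} + v_{7} = 0  ⟹  sig = ⟨3 | 0⟩
  P={0,1,2}:  v_{0} + v_{1} + v_{2} = v_{8}  ⟹  sig = ⟨3 | 1⟩
  P={1,2,9}:  v_{1} + v_{2} + v_{9} = v_{11}  ⟹  sig = ⟨3 | 1⟩
  P={1,3,4,5,9}:  v_{1} + v_{3} + v_{4} + v_{5} + v_{9} = v_{10}  ⟹  sig = ⟨5 | 1⟩
  P={1,3,4,6,9}:  v_{1} + v_{3} + v_{4} + v_{6} + v_{9} = 2·v_{10}  ⟹  sig = ⟨5 | 2⟩

so the primitive-relation signature multiset is
{ ⟨2 | 0⟩,  ⟨2 | 1⟩ ×3,  ⟨2 | 1 1⟩ ×2,  ⟨2 | 1 1 1⟩ ×3,  ⟨2 | 1 1 1 1⟩ ×2,  ⟨2 | 1 1 1 2⟩ ×2,  ⟨2 | 1 1 2⟩ ×2,  ⟨2 | 1 1 2 2⟩,  ⟨2 | 2 2⟩,  ⟨3 | 0⟩ ×2,  ⟨3 | 1⟩ ×2,  ⟨5 | 1⟩,  ⟨5 | 2⟩ }


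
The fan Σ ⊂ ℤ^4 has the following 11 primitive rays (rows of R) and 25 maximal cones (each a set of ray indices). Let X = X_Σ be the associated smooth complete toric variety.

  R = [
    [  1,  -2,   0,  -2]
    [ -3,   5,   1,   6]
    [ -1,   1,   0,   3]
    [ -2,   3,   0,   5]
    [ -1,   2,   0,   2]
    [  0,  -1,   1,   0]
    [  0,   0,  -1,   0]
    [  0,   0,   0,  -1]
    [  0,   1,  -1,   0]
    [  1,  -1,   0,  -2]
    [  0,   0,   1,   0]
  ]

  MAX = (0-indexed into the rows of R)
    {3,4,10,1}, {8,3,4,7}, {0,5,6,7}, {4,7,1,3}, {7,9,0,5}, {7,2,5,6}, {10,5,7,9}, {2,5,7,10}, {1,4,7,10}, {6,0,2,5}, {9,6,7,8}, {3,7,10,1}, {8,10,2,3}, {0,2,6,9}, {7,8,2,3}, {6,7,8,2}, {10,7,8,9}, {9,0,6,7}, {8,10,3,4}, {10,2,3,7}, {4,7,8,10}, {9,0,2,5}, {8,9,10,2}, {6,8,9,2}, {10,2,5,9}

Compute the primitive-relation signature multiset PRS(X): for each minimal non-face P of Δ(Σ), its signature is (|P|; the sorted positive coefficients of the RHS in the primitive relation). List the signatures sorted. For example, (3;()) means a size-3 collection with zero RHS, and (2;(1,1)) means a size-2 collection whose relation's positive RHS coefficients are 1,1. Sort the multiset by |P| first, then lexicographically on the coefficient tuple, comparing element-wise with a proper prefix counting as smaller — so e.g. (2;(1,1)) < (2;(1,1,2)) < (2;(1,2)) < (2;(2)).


25 collections generate NE(X_Σ); each relation:

  • {0,4}:  v_{0} + v_{4} = 0  →  sig = (2;())
  • {5,8}:  v_{5} + v_{8} = 0  →  sig = (2;())
  • {6,10}:  v_{6} + v_{10} = 0  →  sig = (2;())
  • {0,3}:  v_{0} + v_{3} = v_{2}  →  sig = (2;(1))
  • {2,4}:  v_{2} + v_{4} = v_{3}  →  sig = (2;(1))
  • {0,8}:  v_{0} + v_{8} = v_{6} + v_{9}  →  sig = (2;(1,1))
  • {0,10}:  v_{0} + v_{10} = v_{5} + v_{9}  →  sig = (2;(1,1))
  • {4,9}:  v_{4} + v_{9} = v_{8} + v_{10}  →  sig = (2;(1,1))
  • {0,1}:  v_{0} + v_{1} = v_{3} + v_{7} + v_{10}  →  sig = (2;(1,1,1))
  • {1,6}:  v_{1} + v_{6} = v_{3} + v_{4} + v_{7}  →  sig = (2;(1,1,1))
  • {3,9}:  v_{3} + v_{9} = v_{2} + v_{8} + v_{10}  →  sig = (2;(1,1,1))
  • {4,5}:  v_{4} + v_{5} = v_{2} + v_{7} + v_{10}  →  sig = (2;(1,1,1))
  • {4,6}:  v_{4} + v_{6} = v_{2} + v_{7} + v_{8}  →  sig = (2;(1,1,1))
  • {1,2}:  v_{1} + v_{2} = 2·v_{3} + v_{7} + v_{10}  →  sig = (2;(1,1,2))
  • {3,5}:  v_{3} + v_{5} = 2·v_{2} + v_{7} + v_{10}  →  sig = (2;(1,1,2))
  • {3,6}:  v_{3} + v_{6} = 2·v_{2} + v_{7} + v_{8}  →  sig = (2;(1,1,2))
  • {1,5}:  v_{1} + v_{5} = v_{2} + v_{3} + 2·v_{7} + 2·v_{10}  →  sig = (2;(1,1,2,2))
  • {1,9}:  v_{1} + v_{9} = 2·v_{4} + v_{10}  →  sig = (2;(1,2))
  • {1,8}:  v_{1} + v_{8} = 3·v_{4}  →  sig = (2;(3))
  • {2,7,9}:  v_{2} + v_{7} + v_{9} = 0  →  sig = (3;())
  • {5,6,9}:  v_{5} + v_{6} + v_{9} = v_{0}  →  sig = (3;(1))
  • {0,2,7}:  v_{0} + v_{2} + v_{7} = v_{5} + v_{6}  →  sig = (3;(1,1))
  • {2,7,8,10}:  v_{2} + v_{7} + v_{8} + v_{10} = v_{4}  →  sig = (4;(1))
  • {3,4,7,10}:  v_{3} + v_{4} + v_{7} + v_{10} = v_{1}  →  sig = (4;(1))
  • {3,7,8,10}:  v_{3} + v_{7} + v_{8} + v_{10} = 2·v_{4}  →  sig = (4;(2))

Signatures (|P|; sorted positive RHS coefficients), sorted:
    |P|=2: 19 collections, coeffs (), (), (), (1), (1), (1,1), (1,1), (1,1), (1,1,1), (1,1,1), (1,1,1), (1,1,1), (1,1,1), (1,1,2), (1,1,2), (1,1,2), (1,1,2,2), (1,2), (3)
    |P|=3: 3 collections, coeffs (), (1), (1,1)
    |P|=4: 3 collections, coeffs (1), (1), (2)
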